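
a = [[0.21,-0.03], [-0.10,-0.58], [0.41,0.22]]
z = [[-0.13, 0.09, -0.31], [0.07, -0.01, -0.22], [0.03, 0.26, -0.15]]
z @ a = [[-0.16,-0.12], [-0.07,-0.04], [-0.08,-0.18]]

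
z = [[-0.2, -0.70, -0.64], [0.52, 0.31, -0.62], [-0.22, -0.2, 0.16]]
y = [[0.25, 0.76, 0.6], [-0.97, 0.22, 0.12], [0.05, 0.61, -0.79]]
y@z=[[0.21, -0.06, -0.54], [0.28, 0.72, 0.50], [0.48, 0.31, -0.54]]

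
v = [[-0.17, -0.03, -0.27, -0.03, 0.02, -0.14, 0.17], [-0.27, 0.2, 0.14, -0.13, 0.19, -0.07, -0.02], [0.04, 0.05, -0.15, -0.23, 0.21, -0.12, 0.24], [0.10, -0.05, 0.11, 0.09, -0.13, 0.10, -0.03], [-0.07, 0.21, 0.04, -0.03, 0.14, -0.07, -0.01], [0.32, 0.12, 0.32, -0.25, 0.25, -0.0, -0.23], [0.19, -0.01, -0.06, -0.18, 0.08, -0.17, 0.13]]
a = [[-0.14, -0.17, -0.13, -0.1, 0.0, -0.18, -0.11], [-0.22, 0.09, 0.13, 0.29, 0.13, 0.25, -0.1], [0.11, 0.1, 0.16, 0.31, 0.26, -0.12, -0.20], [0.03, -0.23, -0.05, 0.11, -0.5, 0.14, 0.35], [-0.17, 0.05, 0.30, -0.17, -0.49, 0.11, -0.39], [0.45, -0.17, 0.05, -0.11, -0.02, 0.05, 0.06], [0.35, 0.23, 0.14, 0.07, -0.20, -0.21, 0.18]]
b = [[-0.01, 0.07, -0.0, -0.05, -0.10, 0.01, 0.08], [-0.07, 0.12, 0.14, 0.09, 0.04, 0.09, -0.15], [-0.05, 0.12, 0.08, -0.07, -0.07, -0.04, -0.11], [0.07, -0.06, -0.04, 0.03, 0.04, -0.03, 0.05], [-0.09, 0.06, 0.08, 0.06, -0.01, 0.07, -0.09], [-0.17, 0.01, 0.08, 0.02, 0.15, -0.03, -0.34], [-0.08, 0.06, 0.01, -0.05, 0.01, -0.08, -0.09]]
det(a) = 0.00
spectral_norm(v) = 0.72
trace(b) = 0.09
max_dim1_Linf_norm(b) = 0.34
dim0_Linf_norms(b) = [0.17, 0.12, 0.14, 0.09, 0.15, 0.09, 0.34]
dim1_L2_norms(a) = [0.35, 0.5, 0.52, 0.68, 0.74, 0.5, 0.56]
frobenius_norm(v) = 1.09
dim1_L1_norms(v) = [0.83, 1.02, 1.04, 0.61, 0.57, 1.49, 0.82]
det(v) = -0.00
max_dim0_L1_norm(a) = 1.6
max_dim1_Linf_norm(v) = 0.32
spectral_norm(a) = 0.85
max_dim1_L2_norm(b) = 0.42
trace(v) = 0.24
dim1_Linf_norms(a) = [0.18, 0.29, 0.31, 0.5, 0.49, 0.45, 0.35]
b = v @ a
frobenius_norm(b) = 0.63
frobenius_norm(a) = 1.49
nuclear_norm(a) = 3.44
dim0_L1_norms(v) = [1.16, 0.67, 1.09, 0.94, 1.02, 0.67, 0.83]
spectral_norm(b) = 0.53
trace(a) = -0.04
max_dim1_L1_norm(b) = 0.8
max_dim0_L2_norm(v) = 0.51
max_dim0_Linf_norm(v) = 0.32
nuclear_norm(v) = 2.18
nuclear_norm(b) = 1.15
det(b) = 0.00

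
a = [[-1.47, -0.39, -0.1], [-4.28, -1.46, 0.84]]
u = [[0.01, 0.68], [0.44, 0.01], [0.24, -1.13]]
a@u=[[-0.21, -0.89], [-0.48, -3.87]]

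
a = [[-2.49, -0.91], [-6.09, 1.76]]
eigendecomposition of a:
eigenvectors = [[-0.66, 0.17], [-0.75, -0.99]]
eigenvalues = [-3.54, 2.81]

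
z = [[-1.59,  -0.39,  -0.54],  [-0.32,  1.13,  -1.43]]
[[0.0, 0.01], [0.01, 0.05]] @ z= [[-0.00, 0.01, -0.01], [-0.03, 0.05, -0.08]]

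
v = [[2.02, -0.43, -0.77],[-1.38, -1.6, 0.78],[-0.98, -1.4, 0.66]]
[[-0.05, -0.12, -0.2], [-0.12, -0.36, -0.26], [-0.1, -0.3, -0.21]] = v @ [[0.04, 0.10, 0.12],[0.1, 0.27, 0.27],[0.12, 0.27, 0.43]]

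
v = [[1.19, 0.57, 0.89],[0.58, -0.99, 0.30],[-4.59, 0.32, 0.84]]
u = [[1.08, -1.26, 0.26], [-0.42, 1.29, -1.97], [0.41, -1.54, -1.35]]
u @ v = [[-0.64, 1.95, 0.80], [9.29, -2.15, -1.64], [5.79, 1.33, -1.23]]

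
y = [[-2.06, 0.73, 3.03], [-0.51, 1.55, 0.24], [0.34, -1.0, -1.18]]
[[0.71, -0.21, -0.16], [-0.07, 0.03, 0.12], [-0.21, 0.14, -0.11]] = y@ [[-0.01, -0.12, 0.17], [-0.09, -0.0, 0.13], [0.25, -0.15, 0.03]]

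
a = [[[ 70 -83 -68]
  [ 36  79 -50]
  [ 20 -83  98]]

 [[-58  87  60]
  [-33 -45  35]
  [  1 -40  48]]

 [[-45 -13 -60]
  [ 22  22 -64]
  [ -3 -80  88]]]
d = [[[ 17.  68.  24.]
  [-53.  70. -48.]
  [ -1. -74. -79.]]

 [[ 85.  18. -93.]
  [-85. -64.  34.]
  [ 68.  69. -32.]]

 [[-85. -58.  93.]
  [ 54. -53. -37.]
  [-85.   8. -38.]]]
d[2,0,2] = 93.0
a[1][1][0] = -33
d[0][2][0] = -1.0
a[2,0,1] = -13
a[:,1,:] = [[36, 79, -50], [-33, -45, 35], [22, 22, -64]]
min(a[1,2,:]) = -40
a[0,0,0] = 70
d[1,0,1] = 18.0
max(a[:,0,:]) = 87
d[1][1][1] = -64.0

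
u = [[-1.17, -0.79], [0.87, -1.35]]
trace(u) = -2.52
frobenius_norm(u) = 2.14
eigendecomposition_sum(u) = [[-0.59+0.48j, (-0.4-0.6j)], [0.44+0.67j, (-0.68+0.34j)]] + [[(-0.58-0.48j),-0.40+0.60j], [(0.43-0.67j),(-0.68-0.34j)]]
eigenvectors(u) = [[0.07+0.69j,(0.07-0.69j)], [0.72+0.00j,(0.72-0j)]]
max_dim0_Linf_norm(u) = 1.35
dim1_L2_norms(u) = [1.41, 1.61]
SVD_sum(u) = [[0.06, -0.12], [0.77, -1.41]] + [[-1.23, -0.67], [0.10, 0.06]]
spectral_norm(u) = 1.61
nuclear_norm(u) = 3.02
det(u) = 2.27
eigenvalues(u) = [(-1.26+0.82j), (-1.26-0.82j)]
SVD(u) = [[0.08, 1.0], [1.00, -0.08]] @ diag([1.6072960541394177, 1.4103188981034958]) @ [[0.48, -0.88],  [-0.88, -0.48]]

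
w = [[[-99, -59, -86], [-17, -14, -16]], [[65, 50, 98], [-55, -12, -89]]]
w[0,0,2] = -86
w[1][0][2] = 98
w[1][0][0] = 65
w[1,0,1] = 50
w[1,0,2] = 98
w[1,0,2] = 98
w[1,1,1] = -12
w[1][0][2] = 98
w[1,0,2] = 98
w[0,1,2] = -16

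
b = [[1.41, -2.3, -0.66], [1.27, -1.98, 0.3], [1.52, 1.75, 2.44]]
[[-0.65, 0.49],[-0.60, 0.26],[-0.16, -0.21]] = b @ [[-0.23, 0.22],[0.15, -0.02],[-0.03, -0.21]]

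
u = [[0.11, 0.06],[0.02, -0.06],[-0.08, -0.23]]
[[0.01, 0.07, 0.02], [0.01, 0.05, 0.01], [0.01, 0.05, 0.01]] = u@[[0.12,0.89,0.25], [-0.07,-0.54,-0.15]]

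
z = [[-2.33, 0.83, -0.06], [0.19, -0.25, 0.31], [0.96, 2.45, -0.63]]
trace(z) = -3.21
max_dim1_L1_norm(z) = 4.04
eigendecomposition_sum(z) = [[0.01, 0.08, 0.02], [0.05, 0.32, 0.08], [0.11, 0.74, 0.19]] + [[-2.49, 1.43, -0.35], [0.02, -0.01, 0.00], [1.40, -0.81, 0.2]] + [[0.15, -0.68, 0.27], [0.12, -0.55, 0.22], [-0.56, 2.52, -1.02]]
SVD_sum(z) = [[-0.10, -0.21, 0.06], [-0.09, -0.19, 0.05], [1.14, 2.36, -0.64]] + [[-2.23,  1.03,  -0.14],[0.27,  -0.12,  0.02],[-0.18,  0.08,  -0.01]] + [[0.00,0.01,0.03], [0.01,0.06,0.24], [0.0,0.01,0.02]]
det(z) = 1.71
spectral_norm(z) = 2.72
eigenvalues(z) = [0.52, -2.3, -1.43]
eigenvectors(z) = [[-0.09, -0.87, -0.25], [-0.39, 0.01, -0.21], [-0.92, 0.49, 0.94]]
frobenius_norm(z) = 3.69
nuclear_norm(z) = 5.46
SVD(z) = [[-0.09,0.99,0.11], [-0.08,-0.12,0.99], [0.99,0.08,0.09]] @ diag([2.7175328690022056, 2.487645369360199, 0.25245914955373633]) @ [[0.42,0.88,-0.24], [-0.91,0.42,-0.06], [0.05,0.24,0.97]]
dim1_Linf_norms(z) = [2.33, 0.31, 2.45]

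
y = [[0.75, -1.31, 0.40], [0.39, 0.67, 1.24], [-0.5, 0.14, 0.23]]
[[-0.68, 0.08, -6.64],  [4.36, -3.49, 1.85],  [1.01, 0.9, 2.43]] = y @ [[-0.32,-2.76,-3.55], [1.24,-1.92,3.29], [2.95,-0.91,0.83]]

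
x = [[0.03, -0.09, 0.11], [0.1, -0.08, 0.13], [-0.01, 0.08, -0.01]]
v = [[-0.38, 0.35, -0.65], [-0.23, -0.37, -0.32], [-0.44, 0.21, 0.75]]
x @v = [[-0.04, 0.07, 0.09], [-0.08, 0.09, 0.06], [-0.01, -0.04, -0.03]]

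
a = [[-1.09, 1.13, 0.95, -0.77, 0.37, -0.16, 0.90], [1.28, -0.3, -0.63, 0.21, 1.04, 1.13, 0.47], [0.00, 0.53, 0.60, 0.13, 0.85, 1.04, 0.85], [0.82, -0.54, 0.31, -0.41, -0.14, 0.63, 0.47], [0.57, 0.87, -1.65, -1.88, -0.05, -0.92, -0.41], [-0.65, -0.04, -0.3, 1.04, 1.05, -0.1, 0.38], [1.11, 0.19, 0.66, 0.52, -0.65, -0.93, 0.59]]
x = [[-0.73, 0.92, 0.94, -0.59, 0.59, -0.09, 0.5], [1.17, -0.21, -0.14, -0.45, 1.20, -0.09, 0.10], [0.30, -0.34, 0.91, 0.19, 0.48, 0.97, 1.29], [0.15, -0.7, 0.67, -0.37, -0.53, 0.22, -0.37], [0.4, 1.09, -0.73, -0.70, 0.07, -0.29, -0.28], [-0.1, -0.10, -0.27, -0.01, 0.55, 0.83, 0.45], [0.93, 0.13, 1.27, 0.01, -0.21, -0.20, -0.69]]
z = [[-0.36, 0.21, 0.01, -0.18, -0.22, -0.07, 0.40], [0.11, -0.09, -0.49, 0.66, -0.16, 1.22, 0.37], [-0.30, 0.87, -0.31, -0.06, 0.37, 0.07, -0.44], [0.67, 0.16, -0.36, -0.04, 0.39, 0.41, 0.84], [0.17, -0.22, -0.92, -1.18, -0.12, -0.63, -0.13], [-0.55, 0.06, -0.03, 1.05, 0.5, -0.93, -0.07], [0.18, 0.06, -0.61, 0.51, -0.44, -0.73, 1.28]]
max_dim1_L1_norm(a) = 6.35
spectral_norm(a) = 3.18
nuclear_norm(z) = 8.88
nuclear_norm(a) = 12.30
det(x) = 4.49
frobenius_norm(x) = 4.32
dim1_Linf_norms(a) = [1.13, 1.28, 1.04, 0.82, 1.88, 1.05, 1.11]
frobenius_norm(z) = 3.74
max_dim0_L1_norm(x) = 4.93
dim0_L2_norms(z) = [1.02, 0.94, 1.3, 1.8, 0.91, 1.86, 1.69]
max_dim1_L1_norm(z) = 3.81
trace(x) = -0.19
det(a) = -1.62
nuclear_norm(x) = 10.23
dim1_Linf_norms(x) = [0.94, 1.2, 1.29, 0.7, 1.09, 0.83, 1.27]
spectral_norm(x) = 2.41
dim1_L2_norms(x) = [1.79, 1.76, 1.98, 1.25, 1.59, 1.13, 1.75]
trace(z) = -0.57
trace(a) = -0.76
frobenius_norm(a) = 5.44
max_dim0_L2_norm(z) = 1.86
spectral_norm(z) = 2.02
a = x + z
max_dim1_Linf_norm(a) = 1.88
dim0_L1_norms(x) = [3.78, 3.49, 4.93, 2.32, 3.63, 2.69, 3.68]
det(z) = 1.72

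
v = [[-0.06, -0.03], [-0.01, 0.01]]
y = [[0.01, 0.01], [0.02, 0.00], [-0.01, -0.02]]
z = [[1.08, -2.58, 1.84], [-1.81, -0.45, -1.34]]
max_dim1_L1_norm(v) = 0.09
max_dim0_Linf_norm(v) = 0.06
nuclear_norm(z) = 5.51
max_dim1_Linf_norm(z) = 2.58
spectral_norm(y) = 0.03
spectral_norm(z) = 3.56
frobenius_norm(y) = 0.03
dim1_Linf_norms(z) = [2.58, 1.81]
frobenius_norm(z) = 4.06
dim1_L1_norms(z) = [5.5, 3.6]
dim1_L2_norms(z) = [3.35, 2.3]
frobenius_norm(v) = 0.07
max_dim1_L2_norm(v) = 0.07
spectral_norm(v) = 0.07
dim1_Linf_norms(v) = [0.06, 0.01]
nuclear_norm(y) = 0.04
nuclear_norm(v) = 0.08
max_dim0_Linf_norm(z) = 2.58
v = z @ y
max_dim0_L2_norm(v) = 0.06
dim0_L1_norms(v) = [0.07, 0.04]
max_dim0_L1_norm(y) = 0.04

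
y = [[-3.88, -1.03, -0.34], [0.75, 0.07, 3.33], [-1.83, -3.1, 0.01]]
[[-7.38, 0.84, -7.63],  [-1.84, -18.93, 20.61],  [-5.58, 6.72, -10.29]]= y @ [[1.79, 1.04, 0.66], [0.74, -2.80, 2.95], [-0.97, -5.86, 5.98]]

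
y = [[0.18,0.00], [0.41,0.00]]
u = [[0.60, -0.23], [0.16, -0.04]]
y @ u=[[0.11, -0.04],  [0.25, -0.09]]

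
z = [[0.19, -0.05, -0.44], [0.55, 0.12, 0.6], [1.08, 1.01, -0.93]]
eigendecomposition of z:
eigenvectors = [[(0.26-0.42j), 0.26+0.42j, (0.25+0j)],[(-0.72+0j), -0.72-0.00j, -0.49+0.00j],[-0.44-0.20j, (-0.44+0.2j), 0.84+0.00j]]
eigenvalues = [(0.29+0.49j), (0.29-0.49j), (-1.2+0j)]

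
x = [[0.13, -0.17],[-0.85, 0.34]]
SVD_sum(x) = [[0.17, -0.07], [-0.84, 0.36]] + [[-0.04,  -0.10], [-0.01,  -0.02]]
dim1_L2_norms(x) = [0.21, 0.92]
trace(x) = 0.47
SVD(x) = [[-0.2,0.98], [0.98,0.20]] @ diag([0.9340064598899446, 0.10738683757264215]) @ [[-0.92, 0.39],[-0.39, -0.92]]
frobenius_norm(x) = 0.94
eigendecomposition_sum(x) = [[-0.10, -0.03], [-0.17, -0.06]] + [[0.23, -0.14],[-0.68, 0.40]]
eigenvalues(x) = [-0.16, 0.63]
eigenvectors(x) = [[-0.51, 0.32], [-0.86, -0.95]]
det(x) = -0.10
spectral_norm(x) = 0.93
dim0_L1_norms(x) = [0.98, 0.51]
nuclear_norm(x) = 1.04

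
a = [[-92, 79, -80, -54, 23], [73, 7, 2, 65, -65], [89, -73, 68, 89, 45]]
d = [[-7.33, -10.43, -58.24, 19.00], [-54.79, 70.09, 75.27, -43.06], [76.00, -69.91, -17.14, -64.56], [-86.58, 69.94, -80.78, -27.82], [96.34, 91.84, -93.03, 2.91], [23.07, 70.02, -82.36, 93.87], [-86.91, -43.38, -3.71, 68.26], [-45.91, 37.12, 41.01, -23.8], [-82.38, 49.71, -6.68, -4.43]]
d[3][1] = 69.94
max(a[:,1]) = 79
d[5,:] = [23.07, 70.02, -82.36, 93.87]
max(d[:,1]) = 91.84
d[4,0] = 96.34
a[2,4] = 45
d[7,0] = -45.91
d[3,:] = [-86.58, 69.94, -80.78, -27.82]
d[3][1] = 69.94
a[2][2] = 68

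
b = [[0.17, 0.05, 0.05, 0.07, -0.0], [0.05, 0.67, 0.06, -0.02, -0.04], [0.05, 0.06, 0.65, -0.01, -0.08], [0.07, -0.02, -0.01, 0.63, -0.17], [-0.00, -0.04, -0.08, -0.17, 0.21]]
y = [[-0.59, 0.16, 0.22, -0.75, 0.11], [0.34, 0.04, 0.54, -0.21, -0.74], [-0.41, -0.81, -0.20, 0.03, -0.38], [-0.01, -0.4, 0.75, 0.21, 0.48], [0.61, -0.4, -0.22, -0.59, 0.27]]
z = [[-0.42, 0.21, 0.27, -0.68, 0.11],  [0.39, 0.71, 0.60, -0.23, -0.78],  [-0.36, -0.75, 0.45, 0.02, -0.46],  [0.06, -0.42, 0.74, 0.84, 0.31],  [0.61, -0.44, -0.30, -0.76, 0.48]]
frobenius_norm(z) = 2.56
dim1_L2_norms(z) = [0.88, 1.3, 1.05, 1.24, 1.21]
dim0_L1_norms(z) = [1.84, 2.53, 2.36, 2.53, 2.14]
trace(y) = -0.27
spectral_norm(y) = 1.01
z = b + y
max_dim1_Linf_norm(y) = 0.81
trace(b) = 2.33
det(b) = 0.01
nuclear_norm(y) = 5.00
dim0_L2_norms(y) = [1.0, 1.0, 1.0, 1.0, 1.0]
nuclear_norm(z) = 5.47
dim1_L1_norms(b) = [0.34, 0.84, 0.85, 0.9, 0.5]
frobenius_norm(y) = 2.24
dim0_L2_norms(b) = [0.2, 0.68, 0.66, 0.66, 0.28]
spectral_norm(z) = 1.53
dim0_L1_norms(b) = [0.34, 0.84, 0.85, 0.9, 0.5]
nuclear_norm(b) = 2.33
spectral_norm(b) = 0.75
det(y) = -1.00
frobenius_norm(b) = 1.20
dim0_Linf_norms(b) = [0.17, 0.67, 0.65, 0.63, 0.21]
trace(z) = 2.06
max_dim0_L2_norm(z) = 1.34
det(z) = -1.23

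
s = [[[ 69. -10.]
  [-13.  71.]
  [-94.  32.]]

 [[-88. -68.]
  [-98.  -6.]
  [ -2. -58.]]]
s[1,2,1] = -58.0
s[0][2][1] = 32.0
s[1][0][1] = -68.0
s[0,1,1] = 71.0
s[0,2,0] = -94.0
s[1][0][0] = -88.0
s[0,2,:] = [-94.0, 32.0]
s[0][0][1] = -10.0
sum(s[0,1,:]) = 58.0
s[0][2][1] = 32.0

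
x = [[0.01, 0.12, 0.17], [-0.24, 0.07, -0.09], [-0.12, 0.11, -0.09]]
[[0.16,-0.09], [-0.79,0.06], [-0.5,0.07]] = x @ [[2.59, 0.03], [-0.7, 0.12], [1.29, -0.63]]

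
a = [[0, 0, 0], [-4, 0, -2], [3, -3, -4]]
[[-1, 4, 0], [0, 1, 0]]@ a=[[-16, 0, -8], [-4, 0, -2]]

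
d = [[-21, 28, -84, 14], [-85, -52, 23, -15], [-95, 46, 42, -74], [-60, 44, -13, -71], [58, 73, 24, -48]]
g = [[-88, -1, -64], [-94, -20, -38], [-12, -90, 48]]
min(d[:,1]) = -52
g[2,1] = -90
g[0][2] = -64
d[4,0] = 58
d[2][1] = 46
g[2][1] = -90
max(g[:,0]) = -12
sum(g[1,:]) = -152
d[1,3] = -15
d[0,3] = 14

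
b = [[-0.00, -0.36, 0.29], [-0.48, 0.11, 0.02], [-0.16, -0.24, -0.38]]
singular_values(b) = [0.55, 0.44, 0.44]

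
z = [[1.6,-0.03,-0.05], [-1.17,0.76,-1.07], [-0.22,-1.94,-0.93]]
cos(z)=[[-0.05, -0.01, 0.0], [0.79, -0.07, -0.07], [-0.66, -0.1, -0.14]]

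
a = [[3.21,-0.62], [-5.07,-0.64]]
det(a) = -5.20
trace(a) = 2.57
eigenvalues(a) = [3.9, -1.33]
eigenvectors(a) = [[0.67, 0.14],[-0.74, 0.99]]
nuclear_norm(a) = 6.87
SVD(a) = [[-0.53, 0.85], [0.85, 0.53]] @ diag([6.0044684088832145, 0.865655316349104]) @ [[-1.00,-0.04], [0.04,-1.0]]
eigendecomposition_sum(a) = [[3.39,-0.46], [-3.78,0.52]] + [[-0.18, -0.16], [-1.29, -1.16]]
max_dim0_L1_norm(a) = 8.28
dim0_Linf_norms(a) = [5.07, 0.64]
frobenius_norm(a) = 6.07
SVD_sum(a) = [[3.18, 0.11], [-5.09, -0.18]] + [[0.03, -0.73],[0.02, -0.46]]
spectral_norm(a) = 6.00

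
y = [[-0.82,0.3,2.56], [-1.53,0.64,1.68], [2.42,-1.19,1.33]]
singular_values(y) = [3.52, 3.09, 0.02]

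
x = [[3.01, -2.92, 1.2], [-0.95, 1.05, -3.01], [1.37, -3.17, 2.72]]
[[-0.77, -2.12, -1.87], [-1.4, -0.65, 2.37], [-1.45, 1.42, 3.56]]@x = [[-2.87, 5.95, 0.37],[-0.35, -4.11, 6.72],[-0.84, -5.56, 3.67]]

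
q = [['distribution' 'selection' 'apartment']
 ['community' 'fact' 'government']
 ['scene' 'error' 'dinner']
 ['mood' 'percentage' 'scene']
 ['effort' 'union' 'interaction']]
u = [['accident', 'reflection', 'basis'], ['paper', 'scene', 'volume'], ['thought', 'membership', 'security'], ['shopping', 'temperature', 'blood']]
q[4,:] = ['effort', 'union', 'interaction']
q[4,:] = ['effort', 'union', 'interaction']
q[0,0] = 'distribution'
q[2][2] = 'dinner'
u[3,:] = ['shopping', 'temperature', 'blood']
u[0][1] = 'reflection'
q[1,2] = 'government'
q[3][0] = 'mood'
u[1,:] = ['paper', 'scene', 'volume']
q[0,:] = ['distribution', 'selection', 'apartment']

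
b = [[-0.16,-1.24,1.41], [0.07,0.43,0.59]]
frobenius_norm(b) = 2.02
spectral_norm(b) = 1.89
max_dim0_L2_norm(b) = 1.53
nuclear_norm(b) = 2.61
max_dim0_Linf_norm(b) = 1.41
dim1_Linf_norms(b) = [1.41, 0.59]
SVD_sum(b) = [[-0.15, -1.19, 1.45], [-0.01, -0.11, 0.14]] + [[-0.01, -0.05, -0.04], [0.08, 0.54, 0.45]]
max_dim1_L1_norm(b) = 2.81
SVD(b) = [[-1.00, -0.09], [-0.09, 1.0]] @ diag([1.8916882223851692, 0.7146437359196809]) @ [[0.08, 0.63, -0.77],  [0.12, 0.76, 0.64]]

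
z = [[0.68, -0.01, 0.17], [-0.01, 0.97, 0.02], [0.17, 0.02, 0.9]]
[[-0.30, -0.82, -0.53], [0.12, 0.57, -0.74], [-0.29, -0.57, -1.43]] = z @ [[-0.37,-1.08,-0.42], [0.13,0.59,-0.74], [-0.25,-0.44,-1.49]]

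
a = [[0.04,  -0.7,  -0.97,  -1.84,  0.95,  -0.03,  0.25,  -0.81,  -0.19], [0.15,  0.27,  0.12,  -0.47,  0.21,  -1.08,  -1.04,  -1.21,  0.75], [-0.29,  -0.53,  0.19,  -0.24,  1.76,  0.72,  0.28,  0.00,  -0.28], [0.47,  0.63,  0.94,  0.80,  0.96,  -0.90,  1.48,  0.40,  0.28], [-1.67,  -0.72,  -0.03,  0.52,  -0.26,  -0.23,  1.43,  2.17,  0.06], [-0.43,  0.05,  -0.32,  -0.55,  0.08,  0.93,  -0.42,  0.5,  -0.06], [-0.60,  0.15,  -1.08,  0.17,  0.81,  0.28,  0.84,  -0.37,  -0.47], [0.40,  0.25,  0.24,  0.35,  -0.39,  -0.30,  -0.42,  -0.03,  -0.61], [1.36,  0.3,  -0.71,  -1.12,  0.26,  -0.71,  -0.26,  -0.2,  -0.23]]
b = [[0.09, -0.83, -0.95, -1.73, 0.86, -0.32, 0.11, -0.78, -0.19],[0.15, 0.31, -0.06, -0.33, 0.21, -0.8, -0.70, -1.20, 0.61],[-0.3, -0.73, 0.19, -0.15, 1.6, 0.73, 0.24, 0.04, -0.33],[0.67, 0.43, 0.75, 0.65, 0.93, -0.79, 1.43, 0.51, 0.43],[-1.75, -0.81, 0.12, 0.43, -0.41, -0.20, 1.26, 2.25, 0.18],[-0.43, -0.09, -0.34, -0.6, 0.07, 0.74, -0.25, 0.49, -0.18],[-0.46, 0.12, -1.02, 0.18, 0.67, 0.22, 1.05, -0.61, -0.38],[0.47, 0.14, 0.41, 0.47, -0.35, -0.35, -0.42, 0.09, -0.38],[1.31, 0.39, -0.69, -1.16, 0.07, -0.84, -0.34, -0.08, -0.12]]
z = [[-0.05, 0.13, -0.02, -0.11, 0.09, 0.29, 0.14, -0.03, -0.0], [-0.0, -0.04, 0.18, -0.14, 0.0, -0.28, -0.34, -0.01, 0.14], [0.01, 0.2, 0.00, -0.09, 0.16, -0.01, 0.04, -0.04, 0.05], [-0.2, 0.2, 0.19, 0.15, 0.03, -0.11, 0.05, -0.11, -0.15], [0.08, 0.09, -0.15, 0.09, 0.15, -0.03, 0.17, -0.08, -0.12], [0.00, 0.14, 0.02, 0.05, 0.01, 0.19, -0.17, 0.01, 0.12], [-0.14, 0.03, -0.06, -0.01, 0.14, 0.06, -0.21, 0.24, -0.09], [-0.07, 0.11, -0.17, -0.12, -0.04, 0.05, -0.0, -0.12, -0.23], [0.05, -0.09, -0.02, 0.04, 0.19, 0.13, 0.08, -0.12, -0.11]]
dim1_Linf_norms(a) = [1.84, 1.21, 1.76, 1.48, 2.17, 0.93, 1.08, 0.61, 1.36]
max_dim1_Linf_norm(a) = 2.17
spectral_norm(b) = 4.01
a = b + z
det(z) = 0.00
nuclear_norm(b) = 15.79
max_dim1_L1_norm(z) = 1.19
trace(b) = 2.59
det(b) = -6.51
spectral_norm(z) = 0.68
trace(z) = -0.04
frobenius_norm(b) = 6.35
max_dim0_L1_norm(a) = 6.42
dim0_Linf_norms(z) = [0.2, 0.2, 0.19, 0.15, 0.19, 0.29, 0.34, 0.24, 0.23]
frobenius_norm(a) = 6.56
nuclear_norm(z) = 2.99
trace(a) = 2.55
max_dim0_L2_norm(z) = 0.5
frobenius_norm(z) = 1.13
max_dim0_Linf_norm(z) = 0.34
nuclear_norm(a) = 16.59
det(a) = -26.11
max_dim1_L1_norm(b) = 7.41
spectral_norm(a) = 4.10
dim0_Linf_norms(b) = [1.75, 0.83, 1.02, 1.73, 1.6, 0.84, 1.43, 2.25, 0.61]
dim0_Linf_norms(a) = [1.67, 0.72, 1.08, 1.84, 1.76, 1.08, 1.48, 2.17, 0.75]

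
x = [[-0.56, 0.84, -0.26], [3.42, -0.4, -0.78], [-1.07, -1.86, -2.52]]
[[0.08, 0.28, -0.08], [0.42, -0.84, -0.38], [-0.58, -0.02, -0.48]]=x@[[0.15, -0.23, -0.06], [0.2, 0.17, -0.06], [0.02, -0.02, 0.26]]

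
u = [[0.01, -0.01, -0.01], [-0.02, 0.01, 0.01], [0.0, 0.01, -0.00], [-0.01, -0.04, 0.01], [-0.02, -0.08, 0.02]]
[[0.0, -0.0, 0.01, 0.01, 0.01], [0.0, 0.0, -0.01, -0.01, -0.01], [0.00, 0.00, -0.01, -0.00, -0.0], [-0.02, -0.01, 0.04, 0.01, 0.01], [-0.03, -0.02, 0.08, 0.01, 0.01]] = u@[[-0.17, 0.05, -0.17, -0.23, -0.21], [0.29, 0.24, -1.03, -0.33, -0.34], [-0.57, 0.22, -0.22, -0.97, -0.95]]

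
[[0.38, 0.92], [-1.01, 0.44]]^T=[[0.38,  -1.01], [0.92,  0.44]]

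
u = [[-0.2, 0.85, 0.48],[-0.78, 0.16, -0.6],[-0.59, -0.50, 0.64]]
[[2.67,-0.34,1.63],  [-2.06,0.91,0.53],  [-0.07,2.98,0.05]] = u @ [[1.13,-2.40,-0.77], [2.0,-1.63,1.45], [2.49,1.17,0.50]]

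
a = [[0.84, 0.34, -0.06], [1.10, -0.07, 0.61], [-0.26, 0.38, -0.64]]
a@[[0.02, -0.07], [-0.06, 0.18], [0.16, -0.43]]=[[-0.01, 0.03], [0.12, -0.35], [-0.13, 0.36]]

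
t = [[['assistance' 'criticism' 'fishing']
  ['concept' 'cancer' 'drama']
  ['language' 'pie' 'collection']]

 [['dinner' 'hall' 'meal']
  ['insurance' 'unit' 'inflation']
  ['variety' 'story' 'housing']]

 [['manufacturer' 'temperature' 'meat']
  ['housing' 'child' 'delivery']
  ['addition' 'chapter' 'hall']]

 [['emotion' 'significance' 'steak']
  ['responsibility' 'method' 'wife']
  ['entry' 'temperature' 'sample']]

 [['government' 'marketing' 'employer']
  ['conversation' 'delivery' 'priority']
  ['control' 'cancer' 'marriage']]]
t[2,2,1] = 'chapter'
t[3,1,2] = 'wife'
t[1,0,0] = 'dinner'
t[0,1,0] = 'concept'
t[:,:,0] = [['assistance', 'concept', 'language'], ['dinner', 'insurance', 'variety'], ['manufacturer', 'housing', 'addition'], ['emotion', 'responsibility', 'entry'], ['government', 'conversation', 'control']]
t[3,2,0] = 'entry'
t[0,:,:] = [['assistance', 'criticism', 'fishing'], ['concept', 'cancer', 'drama'], ['language', 'pie', 'collection']]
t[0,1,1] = 'cancer'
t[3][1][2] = 'wife'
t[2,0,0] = 'manufacturer'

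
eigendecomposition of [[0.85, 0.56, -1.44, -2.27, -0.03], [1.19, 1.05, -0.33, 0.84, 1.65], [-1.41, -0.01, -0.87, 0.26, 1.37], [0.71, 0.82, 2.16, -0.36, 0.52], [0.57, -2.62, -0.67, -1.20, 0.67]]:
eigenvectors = [[(0.24+0.37j), 0.24-0.37j, -0.73+0.00j, (0.25+0.01j), 0.25-0.01j],[(-0.26-0.15j), -0.26+0.15j, (-0.45+0j), -0.06-0.52j, (-0.06+0.52j)],[-0.36+0.37j, -0.36-0.37j, (0.44+0j), (0.09-0.16j), (0.09+0.16j)],[(0.65+0j), (0.65-0j), 0.07+0.00j, -0.10-0.32j, (-0.1+0.32j)],[(-0.03-0.17j), -0.03+0.17j, 0.24+0.00j, 0.71+0.00j, (0.71-0j)]]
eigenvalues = [(-1.64+1.32j), (-1.64-1.32j), (2.29+0j), (1.17+2.62j), (1.17-2.62j)]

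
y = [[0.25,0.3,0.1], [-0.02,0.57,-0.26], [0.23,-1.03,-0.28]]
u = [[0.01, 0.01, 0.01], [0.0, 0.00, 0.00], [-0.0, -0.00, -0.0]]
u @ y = [[0.0, -0.00, -0.00], [0.00, 0.00, 0.0], [0.00, 0.00, 0.0]]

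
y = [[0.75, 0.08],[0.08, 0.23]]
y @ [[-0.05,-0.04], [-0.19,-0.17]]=[[-0.05, -0.04], [-0.05, -0.04]]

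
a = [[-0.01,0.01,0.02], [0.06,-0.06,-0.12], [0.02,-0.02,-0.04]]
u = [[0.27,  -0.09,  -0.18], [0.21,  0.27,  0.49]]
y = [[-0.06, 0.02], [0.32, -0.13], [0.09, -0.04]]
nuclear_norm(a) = 0.16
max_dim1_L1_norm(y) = 0.45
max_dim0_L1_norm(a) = 0.18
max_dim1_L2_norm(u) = 0.6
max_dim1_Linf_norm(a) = 0.12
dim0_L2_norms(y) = [0.34, 0.14]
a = y @ u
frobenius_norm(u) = 0.69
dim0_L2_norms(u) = [0.34, 0.28, 0.52]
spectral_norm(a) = 0.16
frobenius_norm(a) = 0.16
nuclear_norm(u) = 0.93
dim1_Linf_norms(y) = [0.06, 0.32, 0.09]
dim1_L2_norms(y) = [0.06, 0.35, 0.1]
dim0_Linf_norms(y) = [0.32, 0.13]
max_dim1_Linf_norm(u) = 0.49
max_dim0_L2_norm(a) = 0.13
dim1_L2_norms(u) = [0.34, 0.6]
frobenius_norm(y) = 0.36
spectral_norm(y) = 0.36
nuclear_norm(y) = 0.37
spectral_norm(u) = 0.61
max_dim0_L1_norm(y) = 0.47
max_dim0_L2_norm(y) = 0.34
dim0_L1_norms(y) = [0.47, 0.19]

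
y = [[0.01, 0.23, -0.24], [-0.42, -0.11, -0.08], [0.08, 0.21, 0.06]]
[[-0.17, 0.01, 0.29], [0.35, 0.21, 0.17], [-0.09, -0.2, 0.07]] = y @ [[-0.86,  -0.18,  -0.47], [-0.23,  -0.69,  0.68], [0.45,  -0.7,  -0.56]]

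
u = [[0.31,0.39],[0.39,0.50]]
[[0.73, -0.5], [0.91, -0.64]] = u @ [[2.29, -0.32], [0.04, -1.03]]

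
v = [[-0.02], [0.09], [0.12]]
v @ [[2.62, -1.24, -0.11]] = [[-0.05, 0.02, 0.00],[0.24, -0.11, -0.01],[0.31, -0.15, -0.01]]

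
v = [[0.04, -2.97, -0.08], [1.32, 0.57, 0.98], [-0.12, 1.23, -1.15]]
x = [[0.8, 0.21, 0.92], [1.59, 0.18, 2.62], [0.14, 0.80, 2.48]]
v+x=[[0.84, -2.76, 0.84], [2.91, 0.75, 3.60], [0.02, 2.03, 1.33]]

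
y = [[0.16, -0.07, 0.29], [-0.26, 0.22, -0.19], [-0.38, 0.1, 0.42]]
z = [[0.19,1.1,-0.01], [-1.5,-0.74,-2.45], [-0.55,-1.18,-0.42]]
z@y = [[-0.25, 0.23, -0.16],[0.88, -0.30, -1.32],[0.38, -0.26, -0.11]]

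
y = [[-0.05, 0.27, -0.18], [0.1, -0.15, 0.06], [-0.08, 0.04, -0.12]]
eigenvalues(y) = [-0.33, 0.1, -0.08]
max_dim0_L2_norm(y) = 0.31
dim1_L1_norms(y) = [0.5, 0.31, 0.24]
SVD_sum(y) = [[-0.09, 0.25, -0.18], [0.05, -0.14, 0.1], [-0.03, 0.09, -0.07]] + [[0.02, 0.02, 0.02], [0.01, 0.00, 0.00], [-0.06, -0.05, -0.04]] + [[0.02, -0.01, -0.02],[0.04, -0.01, -0.04],[0.01, -0.00, -0.01]]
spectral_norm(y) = 0.39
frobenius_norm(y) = 0.41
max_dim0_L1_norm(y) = 0.46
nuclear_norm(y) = 0.56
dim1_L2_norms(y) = [0.33, 0.19, 0.15]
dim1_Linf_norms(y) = [0.27, 0.15, 0.12]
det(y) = 0.00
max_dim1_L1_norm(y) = 0.5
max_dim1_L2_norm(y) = 0.33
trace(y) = -0.32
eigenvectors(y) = [[-0.75,  0.91,  -0.11],[0.54,  0.3,  0.56],[-0.38,  -0.28,  0.82]]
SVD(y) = [[-0.83, -0.39, 0.40], [0.46, -0.08, 0.88], [-0.31, 0.92, 0.25]] @ diag([0.3903105960761493, 0.0950085948495202, 0.07022111858551454]) @ [[0.29, -0.78, 0.55], [-0.66, -0.58, -0.48], [0.70, -0.22, -0.68]]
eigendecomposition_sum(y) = [[-0.11, 0.2, -0.15], [0.08, -0.14, 0.11], [-0.06, 0.1, -0.08]] + [[0.06, 0.06, -0.04], [0.02, 0.02, -0.01], [-0.02, -0.02, 0.01]] + [[0.0, 0.01, 0.01],  [-0.0, -0.03, -0.04],  [-0.00, -0.04, -0.05]]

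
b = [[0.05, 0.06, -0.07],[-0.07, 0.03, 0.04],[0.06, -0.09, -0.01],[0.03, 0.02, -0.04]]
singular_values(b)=[0.14, 0.12, 0.01]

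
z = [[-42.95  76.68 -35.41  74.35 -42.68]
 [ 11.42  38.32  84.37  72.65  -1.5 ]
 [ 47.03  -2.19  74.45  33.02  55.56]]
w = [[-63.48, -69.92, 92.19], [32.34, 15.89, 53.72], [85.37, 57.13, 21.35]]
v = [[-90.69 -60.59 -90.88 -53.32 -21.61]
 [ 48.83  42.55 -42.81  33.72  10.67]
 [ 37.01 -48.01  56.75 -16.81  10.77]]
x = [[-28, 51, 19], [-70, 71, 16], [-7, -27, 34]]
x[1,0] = -70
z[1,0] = 11.42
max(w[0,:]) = 92.19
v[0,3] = -53.32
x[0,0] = -28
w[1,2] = 53.72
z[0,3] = 74.35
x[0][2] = 19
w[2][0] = 85.37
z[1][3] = 72.65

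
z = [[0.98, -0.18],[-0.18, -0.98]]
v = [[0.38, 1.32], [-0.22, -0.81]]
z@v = [[0.41, 1.44], [0.15, 0.56]]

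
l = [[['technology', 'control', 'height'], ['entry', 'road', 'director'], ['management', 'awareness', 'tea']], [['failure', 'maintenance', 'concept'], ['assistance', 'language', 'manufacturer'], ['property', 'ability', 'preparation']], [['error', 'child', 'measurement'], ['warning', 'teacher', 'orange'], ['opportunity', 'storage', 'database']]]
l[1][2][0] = 'property'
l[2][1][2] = 'orange'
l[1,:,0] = ['failure', 'assistance', 'property']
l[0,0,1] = 'control'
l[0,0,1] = 'control'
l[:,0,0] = ['technology', 'failure', 'error']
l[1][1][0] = 'assistance'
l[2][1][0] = 'warning'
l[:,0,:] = [['technology', 'control', 'height'], ['failure', 'maintenance', 'concept'], ['error', 'child', 'measurement']]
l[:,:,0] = [['technology', 'entry', 'management'], ['failure', 'assistance', 'property'], ['error', 'warning', 'opportunity']]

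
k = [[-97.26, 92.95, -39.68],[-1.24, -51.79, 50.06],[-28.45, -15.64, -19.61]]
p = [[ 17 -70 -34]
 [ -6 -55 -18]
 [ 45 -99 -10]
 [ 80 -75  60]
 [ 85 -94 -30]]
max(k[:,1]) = 92.95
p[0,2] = -34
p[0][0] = 17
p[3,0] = 80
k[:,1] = [92.95, -51.79, -15.64]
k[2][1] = -15.64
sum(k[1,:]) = -2.969999999999999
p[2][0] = 45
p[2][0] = 45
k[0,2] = -39.68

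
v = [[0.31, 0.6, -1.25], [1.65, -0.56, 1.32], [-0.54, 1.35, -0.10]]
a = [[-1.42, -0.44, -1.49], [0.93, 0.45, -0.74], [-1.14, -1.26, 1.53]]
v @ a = [[1.54, 1.71, -2.82], [-4.37, -2.64, -0.02], [2.14, 0.97, -0.35]]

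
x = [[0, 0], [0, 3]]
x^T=[[0, 0], [0, 3]]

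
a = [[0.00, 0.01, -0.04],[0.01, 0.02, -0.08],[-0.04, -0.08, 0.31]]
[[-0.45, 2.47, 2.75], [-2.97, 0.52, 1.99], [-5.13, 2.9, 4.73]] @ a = [[-0.09, -0.18, 0.67], [-0.07, -0.18, 0.69], [-0.16, -0.37, 1.44]]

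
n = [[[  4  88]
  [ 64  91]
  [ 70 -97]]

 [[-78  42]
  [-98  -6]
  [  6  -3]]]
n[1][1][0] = -98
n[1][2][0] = 6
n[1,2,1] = -3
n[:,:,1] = [[88, 91, -97], [42, -6, -3]]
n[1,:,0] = [-78, -98, 6]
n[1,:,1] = [42, -6, -3]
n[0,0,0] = 4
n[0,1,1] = 91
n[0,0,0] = 4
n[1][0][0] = -78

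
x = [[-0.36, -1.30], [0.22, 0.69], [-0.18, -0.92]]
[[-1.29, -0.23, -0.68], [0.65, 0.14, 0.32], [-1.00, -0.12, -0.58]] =x @ [[-1.22, 0.53, -1.30], [1.33, 0.03, 0.88]]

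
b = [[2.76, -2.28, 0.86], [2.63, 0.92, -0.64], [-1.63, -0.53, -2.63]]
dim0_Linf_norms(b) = [2.76, 2.28, 2.63]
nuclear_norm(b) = 9.27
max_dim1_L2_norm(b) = 3.68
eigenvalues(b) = [(1.85+2.51j), (1.85-2.51j), (-2.65+0j)]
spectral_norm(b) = 4.49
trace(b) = 1.05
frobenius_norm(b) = 5.62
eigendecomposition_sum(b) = [[(1.37+0.95j), (-1.16+0.89j), 0.35-0.14j], [1.36-1.08j, 0.53+1.43j, -0.03-0.39j], [-0.59+0.12j, 0.06-0.53j, (-0.05+0.13j)]] + [[(1.37-0.95j), (-1.16-0.89j), (0.35+0.14j)], [(1.36+1.08j), (0.53-1.43j), -0.03+0.39j], [(-0.59-0.12j), (0.06+0.53j), (-0.05-0.13j)]] + [[(0.03+0j), (0.04+0j), 0.16-0.00j], [(-0.1-0j), -0.15-0.00j, (-0.57+0j)], [-0.44-0.00j, (-0.66-0j), -2.53+0.00j]]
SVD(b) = [[-0.74,0.37,-0.57],[-0.42,0.41,0.81],[0.53,0.84,-0.15]] @ diag([4.486861704247902, 2.436858253676668, 2.3479765540655464]) @ [[-0.89, 0.23, -0.39],[0.29, -0.37, -0.88],[0.34, 0.90, -0.26]]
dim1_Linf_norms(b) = [2.76, 2.63, 2.63]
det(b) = -25.67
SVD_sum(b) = [[2.96, -0.75, 1.29], [1.69, -0.43, 0.74], [-2.11, 0.54, -0.92]] + [[0.26, -0.33, -0.78], [0.29, -0.37, -0.87], [0.59, -0.76, -1.8]] + [[-0.46, -1.2, 0.35], [0.66, 1.72, -0.50], [-0.12, -0.31, 0.09]]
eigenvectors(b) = [[(-0.19-0.64j), (-0.19+0.64j), -0.06+0.00j], [-0.70+0.00j, (-0.7-0j), (0.22+0j)], [(0.22+0.11j), (0.22-0.11j), 0.97+0.00j]]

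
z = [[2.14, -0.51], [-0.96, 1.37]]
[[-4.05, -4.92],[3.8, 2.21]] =z @ [[-1.48, -2.3], [1.74, 0.0]]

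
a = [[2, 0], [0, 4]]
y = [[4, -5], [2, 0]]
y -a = [[2, -5], [2, -4]]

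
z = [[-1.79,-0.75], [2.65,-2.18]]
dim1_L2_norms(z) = [1.94, 3.43]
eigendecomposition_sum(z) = [[(-0.9+0.84j), (-0.38-0.53j)], [1.32+1.88j, (-1.09+0.56j)]] + [[-0.90-0.84j, -0.38+0.53j], [1.32-1.88j, -1.09-0.56j]]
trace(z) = -3.97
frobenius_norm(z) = 3.94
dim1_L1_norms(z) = [2.54, 4.83]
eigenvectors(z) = [[(0.06+0.47j), (0.06-0.47j)], [(0.88+0j), (0.88-0j)]]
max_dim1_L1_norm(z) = 4.83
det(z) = 5.89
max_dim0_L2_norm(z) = 3.2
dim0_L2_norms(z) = [3.2, 2.31]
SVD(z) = [[-0.32, 0.95], [0.95, 0.32]] @ diag([3.5832765974155847, 1.643663233881501]) @ [[0.86, -0.51], [-0.51, -0.86]]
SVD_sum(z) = [[-1.00, 0.59], [2.92, -1.72]] + [[-0.79,-1.34], [-0.27,-0.46]]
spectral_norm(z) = 3.58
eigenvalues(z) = [(-1.99+1.4j), (-1.99-1.4j)]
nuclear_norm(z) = 5.23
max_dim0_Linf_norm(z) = 2.65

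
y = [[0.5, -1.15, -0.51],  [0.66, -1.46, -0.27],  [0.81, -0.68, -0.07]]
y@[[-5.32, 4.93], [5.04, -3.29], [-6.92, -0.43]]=[[-4.93,6.47], [-9.0,8.17], [-7.25,6.26]]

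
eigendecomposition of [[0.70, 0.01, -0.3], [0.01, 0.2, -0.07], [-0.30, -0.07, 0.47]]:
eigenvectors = [[0.82, 0.53, 0.22], [0.07, -0.48, 0.88], [-0.57, 0.7, 0.43]]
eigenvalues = [0.91, 0.29, 0.17]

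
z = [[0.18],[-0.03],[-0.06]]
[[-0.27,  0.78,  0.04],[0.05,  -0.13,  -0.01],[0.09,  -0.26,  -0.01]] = z @[[-1.52, 4.31, 0.24]]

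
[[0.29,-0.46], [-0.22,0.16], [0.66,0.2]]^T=[[0.29,-0.22,0.66], [-0.46,0.16,0.2]]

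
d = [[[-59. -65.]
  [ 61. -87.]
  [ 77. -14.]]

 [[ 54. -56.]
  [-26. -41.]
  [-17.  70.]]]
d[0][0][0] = -59.0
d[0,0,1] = -65.0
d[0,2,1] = -14.0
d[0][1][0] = 61.0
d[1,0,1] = -56.0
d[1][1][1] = -41.0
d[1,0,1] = -56.0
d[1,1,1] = -41.0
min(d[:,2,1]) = -14.0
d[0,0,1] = -65.0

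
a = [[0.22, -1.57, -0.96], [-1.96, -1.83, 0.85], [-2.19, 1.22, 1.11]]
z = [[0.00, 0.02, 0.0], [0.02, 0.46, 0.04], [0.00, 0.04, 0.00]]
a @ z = [[-0.03, -0.76, -0.06], [-0.04, -0.85, -0.07], [0.02, 0.56, 0.05]]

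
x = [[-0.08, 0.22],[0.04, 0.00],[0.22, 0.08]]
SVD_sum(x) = [[-0.08, 0.0], [0.04, 0.00], [0.22, 0.0]] + [[0.0, 0.22], [0.00, -0.0], [0.0, 0.08]]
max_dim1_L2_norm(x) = 0.23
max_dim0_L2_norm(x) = 0.24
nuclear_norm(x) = 0.47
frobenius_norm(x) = 0.33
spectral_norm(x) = 0.24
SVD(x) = [[-0.34,-0.94],  [0.17,0.0],  [0.93,-0.34]] @ diag([0.23748684174075835, 0.2340939982143925]) @ [[1.00, 0.0], [-0.0, -1.00]]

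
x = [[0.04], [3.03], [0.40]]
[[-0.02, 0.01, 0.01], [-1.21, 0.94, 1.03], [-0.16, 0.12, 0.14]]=x @ [[-0.4,  0.31,  0.34]]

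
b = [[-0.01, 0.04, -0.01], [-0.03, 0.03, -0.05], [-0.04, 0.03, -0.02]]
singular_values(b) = [0.09, 0.03, 0.02]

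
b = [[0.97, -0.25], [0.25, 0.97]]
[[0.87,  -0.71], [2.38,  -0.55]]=b@ [[1.43, -0.82], [2.08, -0.36]]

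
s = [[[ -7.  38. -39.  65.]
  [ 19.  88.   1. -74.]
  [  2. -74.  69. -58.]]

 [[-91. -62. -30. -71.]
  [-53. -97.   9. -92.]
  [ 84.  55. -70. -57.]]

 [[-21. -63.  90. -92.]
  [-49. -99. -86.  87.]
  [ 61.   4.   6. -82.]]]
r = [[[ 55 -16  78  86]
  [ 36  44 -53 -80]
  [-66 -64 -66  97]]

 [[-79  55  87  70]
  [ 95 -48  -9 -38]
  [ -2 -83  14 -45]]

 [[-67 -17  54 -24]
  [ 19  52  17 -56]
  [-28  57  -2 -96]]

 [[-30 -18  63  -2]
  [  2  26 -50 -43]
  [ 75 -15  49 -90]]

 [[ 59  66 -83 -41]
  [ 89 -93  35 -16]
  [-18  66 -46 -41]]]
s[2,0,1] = -63.0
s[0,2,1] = -74.0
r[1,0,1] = 55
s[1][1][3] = -92.0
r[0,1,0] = 36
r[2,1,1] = 52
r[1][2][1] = -83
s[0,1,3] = -74.0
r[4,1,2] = 35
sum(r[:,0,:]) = 296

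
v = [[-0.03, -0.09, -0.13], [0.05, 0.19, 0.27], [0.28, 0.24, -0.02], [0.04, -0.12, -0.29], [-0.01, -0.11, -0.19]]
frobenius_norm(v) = 0.65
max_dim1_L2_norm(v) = 0.37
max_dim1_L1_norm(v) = 0.54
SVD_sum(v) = [[-0.03, -0.10, -0.12], [0.07, 0.2, 0.26], [0.04, 0.11, 0.15], [-0.06, -0.17, -0.22], [-0.05, -0.13, -0.16]] + [[0.01, 0.0, -0.01], [-0.02, -0.01, 0.02], [0.24, 0.12, -0.17], [0.1, 0.05, -0.07], [0.04, 0.02, -0.03]] + [[-0.00, 0.00, -0.00],[-0.00, 0.0, -0.00],[-0.0, 0.0, -0.0],[0.00, -0.0, 0.0],[-0.0, 0.00, -0.0]]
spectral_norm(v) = 0.55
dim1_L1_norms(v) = [0.25, 0.51, 0.54, 0.45, 0.31]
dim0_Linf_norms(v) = [0.28, 0.24, 0.29]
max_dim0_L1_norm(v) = 0.9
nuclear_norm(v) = 0.90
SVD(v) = [[-0.29,-0.03,-0.94],[0.61,0.08,-0.24],[0.35,-0.91,-0.08],[-0.52,-0.39,0.21],[-0.39,-0.14,-0.02]] @ diag([0.5482072095601097, 0.34878258846422083, 0.00442282381699514]) @ [[0.22, 0.6, 0.77], [-0.75, -0.39, 0.52], [0.62, -0.69, 0.37]]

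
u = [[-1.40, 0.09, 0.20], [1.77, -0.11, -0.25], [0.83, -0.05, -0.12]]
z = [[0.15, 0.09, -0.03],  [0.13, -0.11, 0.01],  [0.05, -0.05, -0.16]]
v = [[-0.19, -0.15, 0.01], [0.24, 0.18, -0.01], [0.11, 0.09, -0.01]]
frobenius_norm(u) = 2.43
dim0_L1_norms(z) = [0.33, 0.25, 0.2]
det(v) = -0.00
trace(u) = -1.63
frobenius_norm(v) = 0.41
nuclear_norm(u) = 2.44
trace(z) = -0.12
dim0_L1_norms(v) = [0.54, 0.42, 0.03]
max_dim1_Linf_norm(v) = 0.24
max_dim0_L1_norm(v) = 0.54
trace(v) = -0.02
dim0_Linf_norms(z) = [0.15, 0.11, 0.16]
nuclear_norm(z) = 0.51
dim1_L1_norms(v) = [0.35, 0.43, 0.21]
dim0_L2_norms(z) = [0.2, 0.15, 0.16]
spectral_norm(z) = 0.22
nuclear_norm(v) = 0.42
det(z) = 0.00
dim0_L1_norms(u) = [4.0, 0.25, 0.57]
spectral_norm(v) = 0.41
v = u @ z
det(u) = 0.00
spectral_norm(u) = 2.43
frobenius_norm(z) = 0.30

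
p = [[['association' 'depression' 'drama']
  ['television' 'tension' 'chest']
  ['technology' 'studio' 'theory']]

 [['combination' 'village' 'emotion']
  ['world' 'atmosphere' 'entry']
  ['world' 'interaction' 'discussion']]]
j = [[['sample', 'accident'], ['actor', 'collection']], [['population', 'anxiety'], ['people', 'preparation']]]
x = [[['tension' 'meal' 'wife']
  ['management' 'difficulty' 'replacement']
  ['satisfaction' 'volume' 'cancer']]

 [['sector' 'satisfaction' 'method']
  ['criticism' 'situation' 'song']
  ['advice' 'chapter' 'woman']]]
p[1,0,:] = ['combination', 'village', 'emotion']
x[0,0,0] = 'tension'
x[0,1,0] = 'management'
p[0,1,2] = 'chest'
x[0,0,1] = 'meal'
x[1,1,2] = 'song'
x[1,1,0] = 'criticism'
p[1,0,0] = 'combination'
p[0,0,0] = 'association'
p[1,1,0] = 'world'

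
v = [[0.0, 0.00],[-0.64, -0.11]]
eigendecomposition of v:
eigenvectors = [[0.00, 0.17], [1.00, -0.99]]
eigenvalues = [-0.11, 0.0]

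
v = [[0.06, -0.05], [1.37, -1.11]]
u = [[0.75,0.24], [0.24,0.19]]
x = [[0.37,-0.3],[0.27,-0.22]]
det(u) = 0.08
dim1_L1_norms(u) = [0.99, 0.43]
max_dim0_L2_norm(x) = 0.46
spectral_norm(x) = 0.59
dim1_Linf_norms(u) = [0.75, 0.24]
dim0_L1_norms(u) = [0.99, 0.43]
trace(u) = 0.94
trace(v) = -1.05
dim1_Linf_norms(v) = [0.06, 1.37]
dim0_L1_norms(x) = [0.64, 0.52]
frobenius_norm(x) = 0.59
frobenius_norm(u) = 0.84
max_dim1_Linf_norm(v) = 1.37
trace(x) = 0.15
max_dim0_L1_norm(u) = 0.99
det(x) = -0.00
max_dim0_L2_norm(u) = 0.79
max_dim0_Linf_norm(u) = 0.75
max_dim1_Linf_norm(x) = 0.37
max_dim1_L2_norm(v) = 1.76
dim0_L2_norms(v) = [1.37, 1.11]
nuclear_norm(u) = 0.94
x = u @ v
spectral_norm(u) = 0.84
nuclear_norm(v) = 1.77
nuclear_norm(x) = 0.59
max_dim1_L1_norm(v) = 2.48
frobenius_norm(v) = 1.76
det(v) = 0.00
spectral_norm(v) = 1.76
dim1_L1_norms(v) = [0.11, 2.48]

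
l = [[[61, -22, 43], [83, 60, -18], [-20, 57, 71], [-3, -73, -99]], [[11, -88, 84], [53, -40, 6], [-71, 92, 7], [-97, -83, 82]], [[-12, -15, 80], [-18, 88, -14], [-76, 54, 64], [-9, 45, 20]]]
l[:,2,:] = [[-20, 57, 71], [-71, 92, 7], [-76, 54, 64]]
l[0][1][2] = -18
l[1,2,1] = 92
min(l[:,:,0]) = -97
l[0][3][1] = -73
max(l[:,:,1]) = 92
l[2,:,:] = [[-12, -15, 80], [-18, 88, -14], [-76, 54, 64], [-9, 45, 20]]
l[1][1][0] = 53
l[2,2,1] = 54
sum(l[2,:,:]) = 207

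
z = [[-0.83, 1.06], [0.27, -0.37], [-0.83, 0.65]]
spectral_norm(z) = 1.76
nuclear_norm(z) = 1.97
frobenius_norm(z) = 1.77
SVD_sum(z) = [[-0.91, 0.98], [0.31, -0.33], [-0.71, 0.76]] + [[0.08, 0.08], [-0.04, -0.04], [-0.12, -0.11]]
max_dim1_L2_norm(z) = 1.35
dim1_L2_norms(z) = [1.35, 0.46, 1.05]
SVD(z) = [[-0.76,0.54], [0.26,-0.26], [-0.59,-0.80]] @ diag([1.7579771437327467, 0.207885454308987]) @ [[0.68, -0.73], [0.73, 0.68]]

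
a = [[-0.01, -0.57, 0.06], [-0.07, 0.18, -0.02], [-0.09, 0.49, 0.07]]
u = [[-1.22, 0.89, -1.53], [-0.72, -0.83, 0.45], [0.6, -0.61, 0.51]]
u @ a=[[0.09,0.11,-0.20],[0.02,0.48,0.0],[-0.01,-0.20,0.08]]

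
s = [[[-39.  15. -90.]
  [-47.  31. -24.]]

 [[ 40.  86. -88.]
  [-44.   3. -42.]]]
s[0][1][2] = -24.0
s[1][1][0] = -44.0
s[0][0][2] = -90.0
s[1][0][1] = 86.0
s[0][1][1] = 31.0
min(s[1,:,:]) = -88.0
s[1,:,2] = [-88.0, -42.0]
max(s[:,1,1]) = 31.0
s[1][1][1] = 3.0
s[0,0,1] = 15.0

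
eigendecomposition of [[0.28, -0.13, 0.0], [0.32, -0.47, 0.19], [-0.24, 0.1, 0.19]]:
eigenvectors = [[-0.18, -0.40, 0.40],[-0.98, 0.06, 0.46],[0.09, 0.92, 0.79]]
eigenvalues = [-0.43, 0.3, 0.13]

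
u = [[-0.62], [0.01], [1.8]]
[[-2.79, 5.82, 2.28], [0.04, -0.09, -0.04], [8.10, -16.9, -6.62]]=u @ [[4.5, -9.39, -3.68]]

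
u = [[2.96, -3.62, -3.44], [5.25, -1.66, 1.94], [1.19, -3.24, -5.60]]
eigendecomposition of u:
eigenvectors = [[0.13+0.37j, (0.13-0.37j), -0.26+0.00j], [0.79+0.00j, (0.79-0j), (-0.81+0j)], [-0.30+0.35j, (-0.3-0.35j), (0.53+0j)]]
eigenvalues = [(-1.52+3.32j), (-1.52-3.32j), (-1.27+0j)]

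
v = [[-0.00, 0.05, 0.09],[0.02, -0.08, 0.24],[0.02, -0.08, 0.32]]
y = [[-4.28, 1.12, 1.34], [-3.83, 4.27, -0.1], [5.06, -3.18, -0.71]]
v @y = [[0.26, -0.07, -0.07], [1.44, -1.08, -0.14], [1.84, -1.34, -0.19]]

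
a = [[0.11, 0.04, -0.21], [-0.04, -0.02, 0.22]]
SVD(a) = [[-0.73, 0.68], [0.68, 0.73]] @ diag([0.3250123061308227, 0.050665578685379194]) @ [[-0.33, -0.13, 0.93], [0.90, 0.25, 0.36]]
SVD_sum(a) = [[0.08, 0.03, -0.22], [-0.07, -0.03, 0.21]] + [[0.03, 0.01, 0.01], [0.03, 0.01, 0.01]]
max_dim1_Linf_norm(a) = 0.22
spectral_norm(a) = 0.33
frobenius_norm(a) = 0.33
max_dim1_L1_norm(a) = 0.36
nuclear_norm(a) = 0.38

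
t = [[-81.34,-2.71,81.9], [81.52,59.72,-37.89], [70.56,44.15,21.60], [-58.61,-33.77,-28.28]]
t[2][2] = 21.6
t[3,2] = -28.28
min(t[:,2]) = -37.89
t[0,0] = -81.34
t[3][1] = -33.77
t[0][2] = 81.9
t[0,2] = 81.9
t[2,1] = 44.15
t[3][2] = -28.28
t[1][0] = 81.52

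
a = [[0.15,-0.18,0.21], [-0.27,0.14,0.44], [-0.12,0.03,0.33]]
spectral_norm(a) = 0.64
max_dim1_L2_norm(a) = 0.53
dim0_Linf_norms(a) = [0.27, 0.18, 0.44]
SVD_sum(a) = [[-0.04,0.02,0.09], [-0.22,0.09,0.47], [-0.14,0.06,0.31]] + [[0.19, -0.20, 0.12], [-0.05, 0.05, -0.03], [0.03, -0.03, 0.02]] + [[0.00, 0.00, 0.0],[0.00, 0.0, 0.0],[-0.0, -0.00, -0.0]]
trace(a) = 0.62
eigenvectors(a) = [[0.2, -0.65, 0.74], [-0.86, -0.74, 0.46], [-0.46, -0.17, 0.49]]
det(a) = 0.00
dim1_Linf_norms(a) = [0.21, 0.44, 0.33]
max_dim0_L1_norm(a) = 0.98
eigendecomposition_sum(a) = [[0.07, -0.05, -0.06], [-0.32, 0.22, 0.27], [-0.17, 0.12, 0.15]] + [[0.0, 0.00, -0.00], [0.0, 0.00, -0.0], [0.00, 0.00, -0.0]] + [[0.07, -0.13, 0.28], [0.05, -0.08, 0.17], [0.05, -0.09, 0.19]]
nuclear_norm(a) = 0.96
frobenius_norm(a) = 0.71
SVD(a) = [[0.15,  -0.96,  -0.25], [0.82,  0.26,  -0.5], [0.55,  -0.13,  0.83]] @ diag([0.6413893490936886, 0.31291889838321046, 0.0012107451476239368]) @ [[-0.41,  0.16,  0.90], [-0.63,  0.65,  -0.41], [-0.65,  -0.74,  -0.17]]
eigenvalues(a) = [0.44, 0.0, 0.18]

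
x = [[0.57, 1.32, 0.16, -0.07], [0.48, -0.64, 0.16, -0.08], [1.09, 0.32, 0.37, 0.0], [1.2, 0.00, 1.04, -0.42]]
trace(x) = -0.12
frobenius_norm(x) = 2.63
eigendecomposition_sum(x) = [[0.75, 0.59, 0.19, -0.06], [0.25, 0.2, 0.06, -0.02], [1.18, 0.93, 0.31, -0.10], [1.37, 1.08, 0.35, -0.12]] + [[0.03, 0.03, -0.02, -0.01], [0.0, 0.0, -0.0, -0.0], [-0.2, -0.26, 0.12, 0.05], [-0.28, -0.36, 0.16, 0.07]] + [[-0.18, 0.69, -0.11, 0.07], [0.22, -0.84, 0.13, -0.08], [0.09, -0.34, 0.05, -0.03], [0.2, -0.76, 0.12, -0.07]] + [[-0.02, 0.01, 0.09, -0.07], [0.01, -0.00, -0.03, 0.02], [0.02, -0.01, -0.11, 0.08], [-0.09, 0.03, 0.40, -0.30]]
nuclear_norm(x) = 4.11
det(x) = 0.11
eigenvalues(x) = [1.13, 0.22, -1.04, -0.43]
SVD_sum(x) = [[0.78, 0.3, 0.46, -0.15], [0.22, 0.09, 0.13, -0.04], [0.93, 0.36, 0.55, -0.18], [1.24, 0.48, 0.72, -0.24]] + [[-0.21,1.02,-0.27,0.11], [0.15,-0.7,0.19,-0.08], [0.00,-0.01,0.00,-0.0], [0.11,-0.51,0.14,-0.06]] + [[0.00,-0.0,-0.00,0.0],[0.1,-0.02,-0.13,0.09],[0.16,-0.04,-0.20,0.15],[-0.14,0.03,0.18,-0.13]] + [[0.01,-0.0,-0.02,-0.03], [0.01,-0.0,-0.03,-0.05], [-0.01,0.0,0.02,0.04], [-0.00,0.0,0.0,0.0]]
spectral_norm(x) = 2.16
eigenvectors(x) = [[-0.38, -0.08, 0.50, 0.21], [-0.13, -0.01, -0.61, -0.08], [-0.6, 0.59, -0.25, -0.25], [-0.69, 0.81, -0.55, 0.94]]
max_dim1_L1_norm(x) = 2.66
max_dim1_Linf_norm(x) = 1.32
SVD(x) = [[-0.44, 0.76, -0.00, -0.47], [-0.13, -0.52, -0.43, -0.72], [-0.53, -0.0, -0.68, 0.50], [-0.71, -0.38, 0.59, 0.05]] @ diag([2.1613192663369296, 1.4225685077473493, 0.43942706562424194, 0.0842717255261284]) @ [[-0.81,-0.31,-0.47,0.16], [-0.20,0.94,-0.25,0.1], [-0.54,0.12,0.68,-0.49], [-0.14,0.01,0.50,0.85]]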